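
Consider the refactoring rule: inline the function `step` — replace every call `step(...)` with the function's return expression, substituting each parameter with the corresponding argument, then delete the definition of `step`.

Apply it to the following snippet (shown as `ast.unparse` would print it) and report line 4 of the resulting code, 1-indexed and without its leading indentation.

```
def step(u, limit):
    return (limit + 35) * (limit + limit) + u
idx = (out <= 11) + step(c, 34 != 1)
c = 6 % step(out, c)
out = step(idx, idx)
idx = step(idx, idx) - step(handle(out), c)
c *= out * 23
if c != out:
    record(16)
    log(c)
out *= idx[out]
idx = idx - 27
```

Transformed code:
idx = (out <= 11) + (((34 != 1) + 35) * ((34 != 1) + (34 != 1)) + c)
c = 6 % ((c + 35) * (c + c) + out)
out = (idx + 35) * (idx + idx) + idx
idx = (idx + 35) * (idx + idx) + idx - ((c + 35) * (c + c) + handle(out))
c *= out * 23
if c != out:
    record(16)
    log(c)
out *= idx[out]
idx = idx - 27

idx = (idx + 35) * (idx + idx) + idx - ((c + 35) * (c + c) + handle(out))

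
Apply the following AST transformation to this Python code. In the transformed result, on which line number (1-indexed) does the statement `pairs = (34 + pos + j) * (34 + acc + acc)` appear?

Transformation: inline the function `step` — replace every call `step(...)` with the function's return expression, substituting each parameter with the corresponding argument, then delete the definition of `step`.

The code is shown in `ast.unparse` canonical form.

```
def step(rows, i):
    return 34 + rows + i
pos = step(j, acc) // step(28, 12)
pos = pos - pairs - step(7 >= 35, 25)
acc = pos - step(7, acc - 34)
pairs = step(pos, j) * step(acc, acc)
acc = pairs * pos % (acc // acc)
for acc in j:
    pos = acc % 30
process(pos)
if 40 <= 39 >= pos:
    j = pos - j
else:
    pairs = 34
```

4

Transformed code:
pos = (34 + j + acc) // (34 + 28 + 12)
pos = pos - pairs - (34 + (7 >= 35) + 25)
acc = pos - (34 + 7 + (acc - 34))
pairs = (34 + pos + j) * (34 + acc + acc)
acc = pairs * pos % (acc // acc)
for acc in j:
    pos = acc % 30
process(pos)
if 40 <= 39 >= pos:
    j = pos - j
else:
    pairs = 34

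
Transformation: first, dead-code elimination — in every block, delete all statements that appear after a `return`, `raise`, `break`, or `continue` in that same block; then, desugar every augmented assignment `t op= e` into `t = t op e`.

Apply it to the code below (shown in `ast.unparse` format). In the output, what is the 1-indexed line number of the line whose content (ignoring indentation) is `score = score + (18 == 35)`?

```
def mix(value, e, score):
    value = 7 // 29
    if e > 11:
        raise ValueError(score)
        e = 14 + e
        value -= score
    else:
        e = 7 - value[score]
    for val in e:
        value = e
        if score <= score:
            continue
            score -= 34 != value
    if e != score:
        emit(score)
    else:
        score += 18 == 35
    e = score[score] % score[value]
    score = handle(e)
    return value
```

14

Transformed code:
def mix(value, e, score):
    value = 7 // 29
    if e > 11:
        raise ValueError(score)
    else:
        e = 7 - value[score]
    for val in e:
        value = e
        if score <= score:
            continue
    if e != score:
        emit(score)
    else:
        score = score + (18 == 35)
    e = score[score] % score[value]
    score = handle(e)
    return value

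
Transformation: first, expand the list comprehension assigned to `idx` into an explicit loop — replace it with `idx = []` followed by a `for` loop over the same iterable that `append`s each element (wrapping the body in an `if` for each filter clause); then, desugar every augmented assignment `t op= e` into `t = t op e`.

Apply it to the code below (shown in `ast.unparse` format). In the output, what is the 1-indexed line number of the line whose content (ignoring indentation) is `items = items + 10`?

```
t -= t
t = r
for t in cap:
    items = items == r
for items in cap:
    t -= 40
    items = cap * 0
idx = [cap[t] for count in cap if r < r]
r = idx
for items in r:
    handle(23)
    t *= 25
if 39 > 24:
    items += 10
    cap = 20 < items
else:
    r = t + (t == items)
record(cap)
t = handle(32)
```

17

Transformed code:
t = t - t
t = r
for t in cap:
    items = items == r
for items in cap:
    t = t - 40
    items = cap * 0
idx = []
for count in cap:
    if r < r:
        idx.append(cap[t])
r = idx
for items in r:
    handle(23)
    t = t * 25
if 39 > 24:
    items = items + 10
    cap = 20 < items
else:
    r = t + (t == items)
record(cap)
t = handle(32)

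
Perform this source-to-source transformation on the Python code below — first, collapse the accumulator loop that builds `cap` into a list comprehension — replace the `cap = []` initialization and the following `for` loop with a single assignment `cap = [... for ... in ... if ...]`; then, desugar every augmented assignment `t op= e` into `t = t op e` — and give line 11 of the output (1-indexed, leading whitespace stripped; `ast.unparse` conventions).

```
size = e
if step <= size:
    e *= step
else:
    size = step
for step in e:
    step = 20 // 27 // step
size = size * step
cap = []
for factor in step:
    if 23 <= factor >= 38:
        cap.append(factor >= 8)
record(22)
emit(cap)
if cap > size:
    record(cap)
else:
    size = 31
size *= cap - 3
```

Transformed code:
size = e
if step <= size:
    e = e * step
else:
    size = step
for step in e:
    step = 20 // 27 // step
size = size * step
cap = [factor >= 8 for factor in step if 23 <= factor >= 38]
record(22)
emit(cap)
if cap > size:
    record(cap)
else:
    size = 31
size = size * (cap - 3)

emit(cap)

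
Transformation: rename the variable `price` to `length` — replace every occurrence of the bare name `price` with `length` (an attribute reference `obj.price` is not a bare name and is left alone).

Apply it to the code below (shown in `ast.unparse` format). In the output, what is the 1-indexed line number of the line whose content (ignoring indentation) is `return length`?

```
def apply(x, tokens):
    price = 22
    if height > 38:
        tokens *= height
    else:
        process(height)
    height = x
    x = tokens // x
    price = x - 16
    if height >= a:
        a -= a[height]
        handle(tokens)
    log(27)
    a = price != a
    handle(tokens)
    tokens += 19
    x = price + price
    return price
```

Transformed code:
def apply(x, tokens):
    length = 22
    if height > 38:
        tokens *= height
    else:
        process(height)
    height = x
    x = tokens // x
    length = x - 16
    if height >= a:
        a -= a[height]
        handle(tokens)
    log(27)
    a = length != a
    handle(tokens)
    tokens += 19
    x = length + length
    return length

18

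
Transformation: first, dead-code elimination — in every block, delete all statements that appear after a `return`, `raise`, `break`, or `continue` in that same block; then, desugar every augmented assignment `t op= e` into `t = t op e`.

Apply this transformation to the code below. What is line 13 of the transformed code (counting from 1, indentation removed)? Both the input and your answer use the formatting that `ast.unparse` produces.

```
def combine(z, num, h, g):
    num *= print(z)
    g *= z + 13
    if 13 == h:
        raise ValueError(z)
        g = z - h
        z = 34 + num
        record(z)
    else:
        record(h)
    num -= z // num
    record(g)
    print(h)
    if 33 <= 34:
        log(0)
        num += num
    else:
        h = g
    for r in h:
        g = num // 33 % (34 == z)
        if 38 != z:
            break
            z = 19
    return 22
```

num = num + num

Transformed code:
def combine(z, num, h, g):
    num = num * print(z)
    g = g * (z + 13)
    if 13 == h:
        raise ValueError(z)
    else:
        record(h)
    num = num - z // num
    record(g)
    print(h)
    if 33 <= 34:
        log(0)
        num = num + num
    else:
        h = g
    for r in h:
        g = num // 33 % (34 == z)
        if 38 != z:
            break
    return 22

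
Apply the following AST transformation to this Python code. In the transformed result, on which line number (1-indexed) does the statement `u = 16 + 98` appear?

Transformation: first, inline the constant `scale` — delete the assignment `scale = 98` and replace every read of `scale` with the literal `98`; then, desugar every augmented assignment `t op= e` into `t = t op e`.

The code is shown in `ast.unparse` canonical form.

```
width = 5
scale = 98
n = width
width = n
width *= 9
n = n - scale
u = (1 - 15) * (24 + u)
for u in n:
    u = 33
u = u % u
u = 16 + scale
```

10

Transformed code:
width = 5
n = width
width = n
width = width * 9
n = n - 98
u = (1 - 15) * (24 + u)
for u in n:
    u = 33
u = u % u
u = 16 + 98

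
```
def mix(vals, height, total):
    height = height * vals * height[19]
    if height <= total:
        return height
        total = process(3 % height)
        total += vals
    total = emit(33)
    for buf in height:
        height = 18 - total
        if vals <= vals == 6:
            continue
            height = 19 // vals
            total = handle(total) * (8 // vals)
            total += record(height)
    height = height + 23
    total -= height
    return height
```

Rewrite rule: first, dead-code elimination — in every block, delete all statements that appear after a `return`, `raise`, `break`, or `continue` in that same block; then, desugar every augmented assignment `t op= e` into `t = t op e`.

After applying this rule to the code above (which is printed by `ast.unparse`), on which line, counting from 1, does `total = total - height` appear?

11

Transformed code:
def mix(vals, height, total):
    height = height * vals * height[19]
    if height <= total:
        return height
    total = emit(33)
    for buf in height:
        height = 18 - total
        if vals <= vals == 6:
            continue
    height = height + 23
    total = total - height
    return height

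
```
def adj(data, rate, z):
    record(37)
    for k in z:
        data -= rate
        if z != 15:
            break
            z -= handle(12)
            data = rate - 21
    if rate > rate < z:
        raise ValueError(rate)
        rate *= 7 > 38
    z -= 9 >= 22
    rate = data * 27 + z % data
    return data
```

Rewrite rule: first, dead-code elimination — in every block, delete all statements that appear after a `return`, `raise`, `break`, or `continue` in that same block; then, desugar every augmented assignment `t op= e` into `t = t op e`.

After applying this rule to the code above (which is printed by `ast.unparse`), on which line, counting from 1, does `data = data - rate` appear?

Transformed code:
def adj(data, rate, z):
    record(37)
    for k in z:
        data = data - rate
        if z != 15:
            break
    if rate > rate < z:
        raise ValueError(rate)
    z = z - (9 >= 22)
    rate = data * 27 + z % data
    return data

4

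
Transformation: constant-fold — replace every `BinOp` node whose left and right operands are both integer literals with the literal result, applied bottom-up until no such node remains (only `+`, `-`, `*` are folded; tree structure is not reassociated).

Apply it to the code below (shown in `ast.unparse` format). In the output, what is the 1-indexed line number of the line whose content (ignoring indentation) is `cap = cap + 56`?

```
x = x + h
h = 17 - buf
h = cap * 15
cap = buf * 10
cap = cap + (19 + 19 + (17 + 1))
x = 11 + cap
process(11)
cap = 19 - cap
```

Transformed code:
x = x + h
h = 17 - buf
h = cap * 15
cap = buf * 10
cap = cap + 56
x = 11 + cap
process(11)
cap = 19 - cap

5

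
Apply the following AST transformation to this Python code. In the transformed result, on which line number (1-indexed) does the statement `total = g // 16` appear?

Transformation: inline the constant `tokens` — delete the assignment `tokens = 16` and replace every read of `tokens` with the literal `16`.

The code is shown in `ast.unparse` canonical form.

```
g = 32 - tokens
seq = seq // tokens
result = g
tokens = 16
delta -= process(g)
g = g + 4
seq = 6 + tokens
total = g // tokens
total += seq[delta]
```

Transformed code:
g = 32 - 16
seq = seq // 16
result = g
delta -= process(g)
g = g + 4
seq = 6 + 16
total = g // 16
total += seq[delta]

7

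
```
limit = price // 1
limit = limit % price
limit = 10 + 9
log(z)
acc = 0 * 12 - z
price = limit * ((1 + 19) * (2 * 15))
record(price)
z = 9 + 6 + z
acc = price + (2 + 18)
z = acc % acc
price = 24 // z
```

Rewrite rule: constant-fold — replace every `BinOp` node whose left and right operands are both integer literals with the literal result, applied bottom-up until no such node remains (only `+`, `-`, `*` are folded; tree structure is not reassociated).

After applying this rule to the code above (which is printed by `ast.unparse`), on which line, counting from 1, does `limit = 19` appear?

3

Transformed code:
limit = price // 1
limit = limit % price
limit = 19
log(z)
acc = 0 - z
price = limit * 600
record(price)
z = 15 + z
acc = price + 20
z = acc % acc
price = 24 // z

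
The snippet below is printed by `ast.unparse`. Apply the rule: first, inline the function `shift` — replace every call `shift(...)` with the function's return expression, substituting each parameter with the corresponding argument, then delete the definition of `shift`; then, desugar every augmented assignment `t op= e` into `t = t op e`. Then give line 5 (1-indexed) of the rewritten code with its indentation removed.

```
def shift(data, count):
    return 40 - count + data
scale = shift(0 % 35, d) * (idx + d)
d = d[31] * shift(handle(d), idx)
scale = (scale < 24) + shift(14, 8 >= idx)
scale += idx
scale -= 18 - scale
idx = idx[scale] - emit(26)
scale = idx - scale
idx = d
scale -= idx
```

Transformed code:
scale = (40 - d + 0 % 35) * (idx + d)
d = d[31] * (40 - idx + handle(d))
scale = (scale < 24) + (40 - (8 >= idx) + 14)
scale = scale + idx
scale = scale - (18 - scale)
idx = idx[scale] - emit(26)
scale = idx - scale
idx = d
scale = scale - idx

scale = scale - (18 - scale)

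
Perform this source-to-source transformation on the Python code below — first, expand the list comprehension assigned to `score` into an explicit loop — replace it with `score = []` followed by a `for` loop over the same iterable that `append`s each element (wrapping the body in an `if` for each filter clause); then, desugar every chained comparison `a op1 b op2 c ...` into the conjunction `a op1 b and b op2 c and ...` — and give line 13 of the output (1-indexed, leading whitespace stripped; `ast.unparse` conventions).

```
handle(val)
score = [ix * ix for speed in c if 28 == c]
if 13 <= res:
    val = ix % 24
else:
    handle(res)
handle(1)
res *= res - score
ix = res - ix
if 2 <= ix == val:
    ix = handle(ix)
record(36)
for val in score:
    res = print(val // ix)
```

Transformed code:
handle(val)
score = []
for speed in c:
    if 28 == c:
        score.append(ix * ix)
if 13 <= res:
    val = ix % 24
else:
    handle(res)
handle(1)
res *= res - score
ix = res - ix
if 2 <= ix and ix == val:
    ix = handle(ix)
record(36)
for val in score:
    res = print(val // ix)

if 2 <= ix and ix == val:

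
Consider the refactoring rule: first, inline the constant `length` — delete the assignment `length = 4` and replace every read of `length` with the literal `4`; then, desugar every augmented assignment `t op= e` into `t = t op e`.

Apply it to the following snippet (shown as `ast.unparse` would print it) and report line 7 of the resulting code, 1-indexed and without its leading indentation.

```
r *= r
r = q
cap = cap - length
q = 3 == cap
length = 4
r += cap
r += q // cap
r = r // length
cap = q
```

Transformed code:
r = r * r
r = q
cap = cap - 4
q = 3 == cap
r = r + cap
r = r + q // cap
r = r // 4
cap = q

r = r // 4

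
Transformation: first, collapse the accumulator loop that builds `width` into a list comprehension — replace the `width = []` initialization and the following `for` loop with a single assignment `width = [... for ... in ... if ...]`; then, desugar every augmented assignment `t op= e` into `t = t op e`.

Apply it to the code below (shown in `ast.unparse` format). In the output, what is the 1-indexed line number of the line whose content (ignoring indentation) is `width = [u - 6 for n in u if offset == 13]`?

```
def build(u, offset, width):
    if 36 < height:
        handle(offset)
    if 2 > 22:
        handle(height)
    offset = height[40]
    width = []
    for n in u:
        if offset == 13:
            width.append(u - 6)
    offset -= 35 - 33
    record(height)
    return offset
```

7

Transformed code:
def build(u, offset, width):
    if 36 < height:
        handle(offset)
    if 2 > 22:
        handle(height)
    offset = height[40]
    width = [u - 6 for n in u if offset == 13]
    offset = offset - (35 - 33)
    record(height)
    return offset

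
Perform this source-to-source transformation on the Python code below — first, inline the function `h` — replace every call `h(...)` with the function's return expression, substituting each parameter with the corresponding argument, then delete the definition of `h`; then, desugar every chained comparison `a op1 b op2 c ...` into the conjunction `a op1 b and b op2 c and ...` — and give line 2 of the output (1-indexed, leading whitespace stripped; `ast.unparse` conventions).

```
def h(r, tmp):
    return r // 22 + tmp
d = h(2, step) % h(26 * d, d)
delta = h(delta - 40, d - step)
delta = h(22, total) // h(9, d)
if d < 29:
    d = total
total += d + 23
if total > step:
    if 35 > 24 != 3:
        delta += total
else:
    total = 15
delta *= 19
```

Transformed code:
d = (2 // 22 + step) % (26 * d // 22 + d)
delta = (delta - 40) // 22 + (d - step)
delta = (22 // 22 + total) // (9 // 22 + d)
if d < 29:
    d = total
total += d + 23
if total > step:
    if 35 > 24 and 24 != 3:
        delta += total
else:
    total = 15
delta *= 19

delta = (delta - 40) // 22 + (d - step)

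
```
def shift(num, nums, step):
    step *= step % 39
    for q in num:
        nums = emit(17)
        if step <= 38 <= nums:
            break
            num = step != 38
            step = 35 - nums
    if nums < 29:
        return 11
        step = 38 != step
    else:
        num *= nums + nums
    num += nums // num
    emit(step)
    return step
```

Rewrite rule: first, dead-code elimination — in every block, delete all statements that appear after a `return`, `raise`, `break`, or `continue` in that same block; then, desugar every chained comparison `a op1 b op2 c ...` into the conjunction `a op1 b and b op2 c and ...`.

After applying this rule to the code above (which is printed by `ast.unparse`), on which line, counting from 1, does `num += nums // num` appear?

Transformed code:
def shift(num, nums, step):
    step *= step % 39
    for q in num:
        nums = emit(17)
        if step <= 38 and 38 <= nums:
            break
    if nums < 29:
        return 11
    else:
        num *= nums + nums
    num += nums // num
    emit(step)
    return step

11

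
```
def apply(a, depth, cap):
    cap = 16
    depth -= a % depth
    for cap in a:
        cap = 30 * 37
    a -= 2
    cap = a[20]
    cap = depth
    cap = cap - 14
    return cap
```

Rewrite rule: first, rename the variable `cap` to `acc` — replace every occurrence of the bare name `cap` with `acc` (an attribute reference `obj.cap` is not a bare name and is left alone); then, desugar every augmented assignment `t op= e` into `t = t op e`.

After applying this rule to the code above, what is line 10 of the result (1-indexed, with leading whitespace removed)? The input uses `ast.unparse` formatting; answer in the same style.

return acc

Transformed code:
def apply(a, depth, acc):
    acc = 16
    depth = depth - a % depth
    for acc in a:
        acc = 30 * 37
    a = a - 2
    acc = a[20]
    acc = depth
    acc = acc - 14
    return acc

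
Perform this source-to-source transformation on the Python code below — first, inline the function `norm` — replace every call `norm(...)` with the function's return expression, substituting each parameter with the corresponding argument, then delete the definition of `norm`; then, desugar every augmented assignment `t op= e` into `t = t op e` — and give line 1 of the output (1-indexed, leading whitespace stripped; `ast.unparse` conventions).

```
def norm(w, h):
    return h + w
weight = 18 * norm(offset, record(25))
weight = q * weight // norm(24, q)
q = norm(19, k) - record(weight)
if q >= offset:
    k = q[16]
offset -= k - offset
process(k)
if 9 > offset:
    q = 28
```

Transformed code:
weight = 18 * (record(25) + offset)
weight = q * weight // (q + 24)
q = k + 19 - record(weight)
if q >= offset:
    k = q[16]
offset = offset - (k - offset)
process(k)
if 9 > offset:
    q = 28

weight = 18 * (record(25) + offset)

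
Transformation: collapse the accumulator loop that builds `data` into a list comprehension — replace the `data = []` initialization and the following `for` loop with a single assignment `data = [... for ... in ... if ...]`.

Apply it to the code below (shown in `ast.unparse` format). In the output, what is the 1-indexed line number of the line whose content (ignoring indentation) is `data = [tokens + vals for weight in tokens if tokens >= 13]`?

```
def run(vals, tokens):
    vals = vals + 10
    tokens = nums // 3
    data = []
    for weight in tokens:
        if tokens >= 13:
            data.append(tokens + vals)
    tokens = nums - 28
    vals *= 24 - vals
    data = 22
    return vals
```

Transformed code:
def run(vals, tokens):
    vals = vals + 10
    tokens = nums // 3
    data = [tokens + vals for weight in tokens if tokens >= 13]
    tokens = nums - 28
    vals *= 24 - vals
    data = 22
    return vals

4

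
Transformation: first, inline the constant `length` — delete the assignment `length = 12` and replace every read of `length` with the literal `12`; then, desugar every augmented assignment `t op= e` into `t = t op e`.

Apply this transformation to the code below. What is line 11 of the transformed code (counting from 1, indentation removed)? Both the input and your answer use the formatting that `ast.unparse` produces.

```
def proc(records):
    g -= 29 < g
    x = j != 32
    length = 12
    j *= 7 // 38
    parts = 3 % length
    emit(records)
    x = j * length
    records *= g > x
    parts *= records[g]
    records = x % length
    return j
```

return j

Transformed code:
def proc(records):
    g = g - (29 < g)
    x = j != 32
    j = j * (7 // 38)
    parts = 3 % 12
    emit(records)
    x = j * 12
    records = records * (g > x)
    parts = parts * records[g]
    records = x % 12
    return j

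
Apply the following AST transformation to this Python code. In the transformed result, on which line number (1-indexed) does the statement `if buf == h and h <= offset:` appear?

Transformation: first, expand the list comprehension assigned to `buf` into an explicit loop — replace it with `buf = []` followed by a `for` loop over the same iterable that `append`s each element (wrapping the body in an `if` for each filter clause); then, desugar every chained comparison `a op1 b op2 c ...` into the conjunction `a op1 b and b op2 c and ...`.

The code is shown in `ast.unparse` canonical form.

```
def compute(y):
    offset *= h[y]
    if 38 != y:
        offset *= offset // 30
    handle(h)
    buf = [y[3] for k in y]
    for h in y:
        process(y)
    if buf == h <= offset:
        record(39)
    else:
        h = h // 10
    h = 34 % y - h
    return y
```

Transformed code:
def compute(y):
    offset *= h[y]
    if 38 != y:
        offset *= offset // 30
    handle(h)
    buf = []
    for k in y:
        buf.append(y[3])
    for h in y:
        process(y)
    if buf == h and h <= offset:
        record(39)
    else:
        h = h // 10
    h = 34 % y - h
    return y

11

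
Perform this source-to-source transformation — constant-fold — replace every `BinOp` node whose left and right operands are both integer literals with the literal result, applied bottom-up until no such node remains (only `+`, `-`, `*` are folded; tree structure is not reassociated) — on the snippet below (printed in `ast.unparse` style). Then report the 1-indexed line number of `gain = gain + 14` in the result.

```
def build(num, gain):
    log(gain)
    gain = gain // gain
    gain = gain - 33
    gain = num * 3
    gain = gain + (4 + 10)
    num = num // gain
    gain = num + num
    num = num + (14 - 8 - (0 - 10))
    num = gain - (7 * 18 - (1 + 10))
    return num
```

Transformed code:
def build(num, gain):
    log(gain)
    gain = gain // gain
    gain = gain - 33
    gain = num * 3
    gain = gain + 14
    num = num // gain
    gain = num + num
    num = num + 16
    num = gain - 115
    return num

6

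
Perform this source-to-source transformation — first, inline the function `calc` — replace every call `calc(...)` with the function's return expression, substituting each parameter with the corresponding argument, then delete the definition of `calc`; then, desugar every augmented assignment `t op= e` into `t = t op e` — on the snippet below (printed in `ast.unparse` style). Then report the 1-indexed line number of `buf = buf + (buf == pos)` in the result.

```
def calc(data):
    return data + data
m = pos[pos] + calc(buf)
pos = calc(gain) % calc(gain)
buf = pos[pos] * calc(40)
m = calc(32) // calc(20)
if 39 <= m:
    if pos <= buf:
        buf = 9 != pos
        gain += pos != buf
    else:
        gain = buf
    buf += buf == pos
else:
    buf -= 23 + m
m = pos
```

Transformed code:
m = pos[pos] + (buf + buf)
pos = (gain + gain) % (gain + gain)
buf = pos[pos] * (40 + 40)
m = (32 + 32) // (20 + 20)
if 39 <= m:
    if pos <= buf:
        buf = 9 != pos
        gain = gain + (pos != buf)
    else:
        gain = buf
    buf = buf + (buf == pos)
else:
    buf = buf - (23 + m)
m = pos

11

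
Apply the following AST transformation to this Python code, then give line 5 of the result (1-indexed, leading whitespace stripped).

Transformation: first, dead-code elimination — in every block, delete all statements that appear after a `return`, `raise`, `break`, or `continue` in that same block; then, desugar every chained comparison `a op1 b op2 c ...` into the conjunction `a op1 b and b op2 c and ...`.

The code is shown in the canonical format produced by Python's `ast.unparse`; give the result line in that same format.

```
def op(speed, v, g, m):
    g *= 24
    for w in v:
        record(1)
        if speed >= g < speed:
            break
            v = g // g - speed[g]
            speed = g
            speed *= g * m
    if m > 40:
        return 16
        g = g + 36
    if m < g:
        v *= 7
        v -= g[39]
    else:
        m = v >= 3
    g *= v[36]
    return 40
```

Transformed code:
def op(speed, v, g, m):
    g *= 24
    for w in v:
        record(1)
        if speed >= g and g < speed:
            break
    if m > 40:
        return 16
    if m < g:
        v *= 7
        v -= g[39]
    else:
        m = v >= 3
    g *= v[36]
    return 40

if speed >= g and g < speed:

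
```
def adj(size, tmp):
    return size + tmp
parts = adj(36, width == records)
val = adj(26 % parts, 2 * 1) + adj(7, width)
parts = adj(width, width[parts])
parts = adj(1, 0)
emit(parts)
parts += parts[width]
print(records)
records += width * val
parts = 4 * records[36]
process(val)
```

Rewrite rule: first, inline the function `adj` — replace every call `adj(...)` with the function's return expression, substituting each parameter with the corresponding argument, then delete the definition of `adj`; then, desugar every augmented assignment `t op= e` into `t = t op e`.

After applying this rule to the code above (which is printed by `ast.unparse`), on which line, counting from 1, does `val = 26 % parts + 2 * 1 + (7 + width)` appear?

2

Transformed code:
parts = 36 + (width == records)
val = 26 % parts + 2 * 1 + (7 + width)
parts = width + width[parts]
parts = 1 + 0
emit(parts)
parts = parts + parts[width]
print(records)
records = records + width * val
parts = 4 * records[36]
process(val)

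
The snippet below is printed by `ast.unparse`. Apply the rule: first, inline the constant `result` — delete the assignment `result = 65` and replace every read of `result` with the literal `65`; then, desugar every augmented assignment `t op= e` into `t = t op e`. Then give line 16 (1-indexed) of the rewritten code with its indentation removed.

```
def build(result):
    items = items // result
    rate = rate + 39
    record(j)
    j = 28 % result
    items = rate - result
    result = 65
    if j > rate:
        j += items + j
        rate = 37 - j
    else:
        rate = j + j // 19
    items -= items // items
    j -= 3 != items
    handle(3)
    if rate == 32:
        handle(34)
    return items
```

handle(34)

Transformed code:
def build(result):
    items = items // 65
    rate = rate + 39
    record(j)
    j = 28 % 65
    items = rate - 65
    if j > rate:
        j = j + (items + j)
        rate = 37 - j
    else:
        rate = j + j // 19
    items = items - items // items
    j = j - (3 != items)
    handle(3)
    if rate == 32:
        handle(34)
    return items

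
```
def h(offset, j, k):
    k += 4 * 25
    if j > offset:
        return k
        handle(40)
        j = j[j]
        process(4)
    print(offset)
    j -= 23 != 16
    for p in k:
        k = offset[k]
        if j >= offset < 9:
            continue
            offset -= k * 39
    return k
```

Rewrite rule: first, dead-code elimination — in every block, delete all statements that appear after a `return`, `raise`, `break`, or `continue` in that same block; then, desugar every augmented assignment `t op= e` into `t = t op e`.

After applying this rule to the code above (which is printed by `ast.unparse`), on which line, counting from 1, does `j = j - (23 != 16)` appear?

Transformed code:
def h(offset, j, k):
    k = k + 4 * 25
    if j > offset:
        return k
    print(offset)
    j = j - (23 != 16)
    for p in k:
        k = offset[k]
        if j >= offset < 9:
            continue
    return k

6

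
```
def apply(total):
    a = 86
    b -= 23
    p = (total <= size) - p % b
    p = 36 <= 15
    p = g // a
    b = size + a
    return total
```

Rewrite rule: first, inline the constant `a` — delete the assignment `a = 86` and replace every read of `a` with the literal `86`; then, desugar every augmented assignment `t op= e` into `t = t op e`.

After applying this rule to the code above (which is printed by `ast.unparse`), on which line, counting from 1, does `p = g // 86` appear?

5

Transformed code:
def apply(total):
    b = b - 23
    p = (total <= size) - p % b
    p = 36 <= 15
    p = g // 86
    b = size + 86
    return total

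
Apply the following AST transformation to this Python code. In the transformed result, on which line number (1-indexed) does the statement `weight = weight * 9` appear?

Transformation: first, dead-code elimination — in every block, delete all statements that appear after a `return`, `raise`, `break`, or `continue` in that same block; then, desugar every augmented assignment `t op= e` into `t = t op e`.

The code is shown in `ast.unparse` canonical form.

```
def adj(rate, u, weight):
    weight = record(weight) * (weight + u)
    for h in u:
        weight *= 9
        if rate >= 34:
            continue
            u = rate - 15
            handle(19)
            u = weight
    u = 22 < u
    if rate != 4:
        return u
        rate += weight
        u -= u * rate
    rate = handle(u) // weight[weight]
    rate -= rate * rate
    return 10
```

4

Transformed code:
def adj(rate, u, weight):
    weight = record(weight) * (weight + u)
    for h in u:
        weight = weight * 9
        if rate >= 34:
            continue
    u = 22 < u
    if rate != 4:
        return u
    rate = handle(u) // weight[weight]
    rate = rate - rate * rate
    return 10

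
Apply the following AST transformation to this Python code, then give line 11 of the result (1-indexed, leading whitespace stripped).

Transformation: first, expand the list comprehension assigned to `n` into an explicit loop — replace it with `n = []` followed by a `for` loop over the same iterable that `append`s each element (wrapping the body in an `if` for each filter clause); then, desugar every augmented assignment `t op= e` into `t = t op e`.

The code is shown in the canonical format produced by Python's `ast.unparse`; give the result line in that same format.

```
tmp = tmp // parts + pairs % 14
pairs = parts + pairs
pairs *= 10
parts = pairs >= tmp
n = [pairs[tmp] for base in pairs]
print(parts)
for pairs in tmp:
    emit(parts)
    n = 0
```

n = 0

Transformed code:
tmp = tmp // parts + pairs % 14
pairs = parts + pairs
pairs = pairs * 10
parts = pairs >= tmp
n = []
for base in pairs:
    n.append(pairs[tmp])
print(parts)
for pairs in tmp:
    emit(parts)
    n = 0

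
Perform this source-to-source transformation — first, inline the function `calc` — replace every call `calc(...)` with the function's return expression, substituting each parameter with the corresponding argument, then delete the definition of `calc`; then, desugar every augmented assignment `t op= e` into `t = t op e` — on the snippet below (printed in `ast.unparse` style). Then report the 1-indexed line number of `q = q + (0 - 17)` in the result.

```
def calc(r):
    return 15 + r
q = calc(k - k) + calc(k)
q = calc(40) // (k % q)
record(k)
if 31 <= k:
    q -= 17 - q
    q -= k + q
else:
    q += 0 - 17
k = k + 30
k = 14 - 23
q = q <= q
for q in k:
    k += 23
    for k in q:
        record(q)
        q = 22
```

8

Transformed code:
q = 15 + (k - k) + (15 + k)
q = (15 + 40) // (k % q)
record(k)
if 31 <= k:
    q = q - (17 - q)
    q = q - (k + q)
else:
    q = q + (0 - 17)
k = k + 30
k = 14 - 23
q = q <= q
for q in k:
    k = k + 23
    for k in q:
        record(q)
        q = 22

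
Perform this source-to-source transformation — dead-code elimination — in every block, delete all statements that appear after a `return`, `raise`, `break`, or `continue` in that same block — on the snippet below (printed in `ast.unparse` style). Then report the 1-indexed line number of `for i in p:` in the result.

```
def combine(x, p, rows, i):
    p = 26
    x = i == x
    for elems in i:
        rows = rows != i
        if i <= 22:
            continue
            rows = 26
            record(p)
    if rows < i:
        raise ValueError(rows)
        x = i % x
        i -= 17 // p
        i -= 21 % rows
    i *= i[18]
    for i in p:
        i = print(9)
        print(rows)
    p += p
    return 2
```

Transformed code:
def combine(x, p, rows, i):
    p = 26
    x = i == x
    for elems in i:
        rows = rows != i
        if i <= 22:
            continue
    if rows < i:
        raise ValueError(rows)
    i *= i[18]
    for i in p:
        i = print(9)
        print(rows)
    p += p
    return 2

11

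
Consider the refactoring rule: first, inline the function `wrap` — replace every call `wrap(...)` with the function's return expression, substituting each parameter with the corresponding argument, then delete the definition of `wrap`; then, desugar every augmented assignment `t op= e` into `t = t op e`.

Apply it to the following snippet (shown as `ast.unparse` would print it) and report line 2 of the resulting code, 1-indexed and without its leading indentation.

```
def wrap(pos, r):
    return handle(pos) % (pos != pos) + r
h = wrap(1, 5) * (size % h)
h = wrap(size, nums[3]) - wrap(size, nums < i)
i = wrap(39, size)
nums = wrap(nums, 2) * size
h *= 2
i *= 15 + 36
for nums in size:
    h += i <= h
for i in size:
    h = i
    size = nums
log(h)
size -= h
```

Transformed code:
h = (handle(1) % (1 != 1) + 5) * (size % h)
h = handle(size) % (size != size) + nums[3] - (handle(size) % (size != size) + (nums < i))
i = handle(39) % (39 != 39) + size
nums = (handle(nums) % (nums != nums) + 2) * size
h = h * 2
i = i * (15 + 36)
for nums in size:
    h = h + (i <= h)
for i in size:
    h = i
    size = nums
log(h)
size = size - h

h = handle(size) % (size != size) + nums[3] - (handle(size) % (size != size) + (nums < i))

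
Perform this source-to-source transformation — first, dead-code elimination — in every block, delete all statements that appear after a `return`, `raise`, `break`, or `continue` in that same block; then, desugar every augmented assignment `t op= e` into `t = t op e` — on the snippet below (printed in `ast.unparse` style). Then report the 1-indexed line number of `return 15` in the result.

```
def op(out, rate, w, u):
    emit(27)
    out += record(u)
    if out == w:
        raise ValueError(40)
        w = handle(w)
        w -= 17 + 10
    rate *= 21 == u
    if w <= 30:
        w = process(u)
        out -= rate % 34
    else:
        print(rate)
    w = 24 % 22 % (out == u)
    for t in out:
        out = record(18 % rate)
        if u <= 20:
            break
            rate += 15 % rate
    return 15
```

17

Transformed code:
def op(out, rate, w, u):
    emit(27)
    out = out + record(u)
    if out == w:
        raise ValueError(40)
    rate = rate * (21 == u)
    if w <= 30:
        w = process(u)
        out = out - rate % 34
    else:
        print(rate)
    w = 24 % 22 % (out == u)
    for t in out:
        out = record(18 % rate)
        if u <= 20:
            break
    return 15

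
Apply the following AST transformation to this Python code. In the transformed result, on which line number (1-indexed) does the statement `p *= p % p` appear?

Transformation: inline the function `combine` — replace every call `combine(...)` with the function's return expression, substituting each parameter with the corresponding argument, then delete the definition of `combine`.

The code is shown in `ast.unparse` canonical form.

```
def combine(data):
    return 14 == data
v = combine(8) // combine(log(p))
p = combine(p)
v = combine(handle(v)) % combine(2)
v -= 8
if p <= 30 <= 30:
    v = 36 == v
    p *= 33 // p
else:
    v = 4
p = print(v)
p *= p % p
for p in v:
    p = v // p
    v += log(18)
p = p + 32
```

11

Transformed code:
v = (14 == 8) // (14 == log(p))
p = 14 == p
v = (14 == handle(v)) % (14 == 2)
v -= 8
if p <= 30 <= 30:
    v = 36 == v
    p *= 33 // p
else:
    v = 4
p = print(v)
p *= p % p
for p in v:
    p = v // p
    v += log(18)
p = p + 32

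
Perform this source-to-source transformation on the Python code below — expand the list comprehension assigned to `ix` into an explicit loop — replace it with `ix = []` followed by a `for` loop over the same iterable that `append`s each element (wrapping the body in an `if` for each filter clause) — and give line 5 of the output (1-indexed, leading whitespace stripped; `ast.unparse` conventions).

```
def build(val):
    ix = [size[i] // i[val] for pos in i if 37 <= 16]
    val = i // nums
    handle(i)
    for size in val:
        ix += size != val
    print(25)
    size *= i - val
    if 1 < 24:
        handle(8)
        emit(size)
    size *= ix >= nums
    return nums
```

ix.append(size[i] // i[val])

Transformed code:
def build(val):
    ix = []
    for pos in i:
        if 37 <= 16:
            ix.append(size[i] // i[val])
    val = i // nums
    handle(i)
    for size in val:
        ix += size != val
    print(25)
    size *= i - val
    if 1 < 24:
        handle(8)
        emit(size)
    size *= ix >= nums
    return nums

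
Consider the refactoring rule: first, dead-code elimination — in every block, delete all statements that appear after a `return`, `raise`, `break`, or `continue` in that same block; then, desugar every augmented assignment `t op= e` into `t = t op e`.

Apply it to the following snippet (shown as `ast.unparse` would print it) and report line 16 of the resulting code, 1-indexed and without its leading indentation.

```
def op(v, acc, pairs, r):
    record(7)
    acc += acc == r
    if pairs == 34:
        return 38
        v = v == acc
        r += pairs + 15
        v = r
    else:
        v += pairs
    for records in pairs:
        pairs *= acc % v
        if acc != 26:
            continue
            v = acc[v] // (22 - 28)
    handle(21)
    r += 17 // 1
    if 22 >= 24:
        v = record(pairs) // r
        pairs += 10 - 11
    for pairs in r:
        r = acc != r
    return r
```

Transformed code:
def op(v, acc, pairs, r):
    record(7)
    acc = acc + (acc == r)
    if pairs == 34:
        return 38
    else:
        v = v + pairs
    for records in pairs:
        pairs = pairs * (acc % v)
        if acc != 26:
            continue
    handle(21)
    r = r + 17 // 1
    if 22 >= 24:
        v = record(pairs) // r
        pairs = pairs + (10 - 11)
    for pairs in r:
        r = acc != r
    return r

pairs = pairs + (10 - 11)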